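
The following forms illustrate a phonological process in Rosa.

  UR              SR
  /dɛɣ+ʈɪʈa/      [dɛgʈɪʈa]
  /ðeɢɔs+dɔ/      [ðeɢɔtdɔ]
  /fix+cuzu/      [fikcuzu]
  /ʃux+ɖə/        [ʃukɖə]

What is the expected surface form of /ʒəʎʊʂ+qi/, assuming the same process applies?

The data show regressive manner assimilation: /ɣ/ → [g] before /ʈ/; /s/ → [t] before /d/; /x/ → [k] before /c/; /x/ → [k] before /ɖ/. In each pair only manner changes, matching the following consonant, while place and voice stay constant.
/ʂ/ is a voiceless retroflex fricative. The following trigger /q/ is a stop, so /ʂ/ must become a stop as well.
Changing only its manner to stop gives [ʈ] — the voiceless retroflex stop.

[ʒəʎʊʈqi]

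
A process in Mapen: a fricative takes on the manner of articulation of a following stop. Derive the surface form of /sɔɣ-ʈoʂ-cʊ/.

[sɔgʈoʈcʊ]

/ɣ/ is a voiced velar fricative. The following trigger /ʈ/ is a stop, so /ɣ/ must become a stop as well.
Changing only its manner to stop gives [g] — the voiced velar stop.
At the second juncture, /ʂ/ likewise becomes [ʈ] adjacent to /c/.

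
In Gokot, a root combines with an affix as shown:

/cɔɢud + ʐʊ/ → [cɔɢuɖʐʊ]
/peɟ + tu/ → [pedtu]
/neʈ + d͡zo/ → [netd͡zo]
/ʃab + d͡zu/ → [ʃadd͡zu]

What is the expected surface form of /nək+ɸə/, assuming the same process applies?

[nəpɸə]

The data show regressive place assimilation: /d/ → [ɖ] before /ʐ/; /ɟ/ → [d] before /t/; /ʈ/ → [t] before /d͡z/; /b/ → [d] before /d͡z/. In each pair only place changes, matching the following consonant, while manner and voice stay constant.
/k/ is a voiceless velar stop. The following trigger /ɸ/ is bilabial, so /k/ must become bilabial as well.
Changing only its place to bilabial gives [p] — the voiceless bilabial stop.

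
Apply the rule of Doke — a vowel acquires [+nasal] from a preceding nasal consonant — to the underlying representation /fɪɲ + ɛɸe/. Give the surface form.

The vowel /ɛ/ is adjacent to the preceding nasal /ɲ/, so it acquires [+nasal] and surfaces as [ɛ̃].

[fɪɲɛ̃ɸe]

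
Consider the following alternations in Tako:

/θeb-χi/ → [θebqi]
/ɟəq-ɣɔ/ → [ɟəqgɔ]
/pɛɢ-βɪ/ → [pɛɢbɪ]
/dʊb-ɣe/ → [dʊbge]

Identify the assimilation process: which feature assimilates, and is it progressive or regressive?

Underlying /χ/ is realised as [q] next to /b/; /b/ itself does not change.
The change fricative → stop matches the manner of the preceding /b/, identifying this as manner assimilation.
Place and voice are unchanged, so the assimilation is partial, not total.
The other alternating forms pattern the same way: /ɣ/ → [g] after /q/ (fricative → stop, matching a stop); /β/ → [b] after /ɢ/ (fricative → stop, matching a stop); /ɣ/ → [g] after /b/ (fricative → stop, matching a stop) — only manner changes, and always toward the preceding segment.
Since the segment that changes follows the conditioning segment, the assimilation is progressive.

progressive manner assimilation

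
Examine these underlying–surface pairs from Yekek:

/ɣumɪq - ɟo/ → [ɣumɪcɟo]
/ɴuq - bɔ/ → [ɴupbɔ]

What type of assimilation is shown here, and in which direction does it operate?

Comparing underlying and surface forms, /q/ → [c] is the alternation; the neighbouring /ɟ/ is constant.
/q/ is uvular while /ɟ/ is palatal; the output [c] is palatal, matching the trigger — so the feature that spreads is place.
Manner and voice are unchanged, so the assimilation is partial, not total.
The same holds elsewhere in the data: /q/ → [p] before /b/ (uvular → bilabial, matching bilabial) — only place changes, and always toward the following segment.
The trigger is the following segment, so the direction is regressive (anticipatory).

regressive place assimilation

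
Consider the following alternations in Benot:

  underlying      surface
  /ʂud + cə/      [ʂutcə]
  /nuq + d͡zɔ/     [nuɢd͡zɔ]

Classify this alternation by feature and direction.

Comparing underlying and surface forms, /d/ → [t] is the alternation; the neighbouring /c/ is constant.
The change voiced → voiceless matches the voicing of the following /c/, identifying this as voicing assimilation.
Place and manner are unchanged, so the assimilation is partial, not total.
Checking the remaining alternation: /q/ → [ɢ] before /d͡z/ (voiceless → voiced, matching voiced) — only voicing changes, and always toward the following segment.
Since the segment that changes precedes the conditioning segment, the assimilation is regressive.

regressive voicing assimilation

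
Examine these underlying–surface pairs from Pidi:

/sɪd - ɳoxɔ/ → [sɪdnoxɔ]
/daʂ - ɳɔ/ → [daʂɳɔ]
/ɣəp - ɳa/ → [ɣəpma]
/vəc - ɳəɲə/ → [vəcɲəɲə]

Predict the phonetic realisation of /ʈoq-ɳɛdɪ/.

The data show progressive place assimilation: /ɳ/ → [n] after /d/; /ɳ/ → [m] after /p/; /ɳ/ → [ɲ] after /c/. In each pair only place changes, matching the preceding consonant, while manner and voice stay constant.
Nothing changes in [daʂɳɔ]: there the adjacent consonants already agree in place (/ɳ/ and /ʂ/ are both retroflex), so this form is consistent with the same rule.
/ɳ/ is a voiced retroflex nasal. The preceding trigger /q/ is uvular, so /ɳ/ must become uvular as well.
A voiced uvular nasal is [ɴ], so the surface segment is [ɴ].

[ʈoqɴɛdɪ]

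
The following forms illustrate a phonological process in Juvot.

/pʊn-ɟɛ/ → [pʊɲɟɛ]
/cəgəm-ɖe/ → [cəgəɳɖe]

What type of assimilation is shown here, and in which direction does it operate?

Underlying /n/ is realised as [ɲ] next to /ɟ/; /ɟ/ itself does not change.
/n/ is alveolar while /ɟ/ is palatal; the output [ɲ] is palatal, matching the trigger — so the feature that spreads is place.
Manner and voice are unchanged, so the assimilation is partial, not total.
Checking the remaining alternation: /m/ → [ɳ] before /ɖ/ (bilabial → retroflex, matching retroflex) — only place changes, and always toward the following segment.
Since the segment that changes precedes the conditioning segment, the assimilation is regressive.

regressive place assimilation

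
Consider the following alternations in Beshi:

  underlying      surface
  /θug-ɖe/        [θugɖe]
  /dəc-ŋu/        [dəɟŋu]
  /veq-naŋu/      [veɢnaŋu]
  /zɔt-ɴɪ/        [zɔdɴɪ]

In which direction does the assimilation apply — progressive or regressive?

regressive

The segment that alternates is /c/, which surfaces as [ɟ] when adjacent to /ŋ/.
/c/ is voiceless while /ŋ/ is voiced; the output [ɟ] is voiced, matching the trigger — so the feature that spreads is voicing.
The other alternating forms pattern the same way: /q/ → [ɢ] before /n/ (voiceless → voiced, matching voiced); /t/ → [d] before /ɴ/ (voiceless → voiced, matching voiced) — only voicing changes, and always toward the following segment.
Nothing changes in [θugɖe]: there the adjacent consonants already agree in voicing (/g/ and /ɖ/ are both voiced), so this form is consistent with the same rule.
The trigger is the following segment, so the direction is regressive (anticipatory).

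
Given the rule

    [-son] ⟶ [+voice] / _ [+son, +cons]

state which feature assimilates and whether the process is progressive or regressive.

regressive voicing assimilation

The target ([-son], obstruents) acquires [+voice] next to a sonorant consonant ([+son, +cons]) — it takes on the voicing of its neighbour, so the feature that spreads is voicing.
The conditioning segment sits to the right of the focus bar, meaning the trigger follows the segment that changes — regressive assimilation.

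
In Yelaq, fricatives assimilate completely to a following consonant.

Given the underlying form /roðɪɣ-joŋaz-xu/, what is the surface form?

[roðɪjjoŋaxxu]

/ɣ/ is the segment targeted by the rule; it sits immediately before /j/, so it assimilates completely and surfaces as [j].
The same rule applies at the second boundary: /z/ → [x] next to /x/.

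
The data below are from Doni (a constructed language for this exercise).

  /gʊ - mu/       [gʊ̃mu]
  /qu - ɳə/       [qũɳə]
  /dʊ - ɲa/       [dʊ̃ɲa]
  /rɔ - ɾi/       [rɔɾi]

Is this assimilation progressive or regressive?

The vowel /ʊ/ surfaces as nasalised [ʊ̃] next to the following nasal /m/ — it has acquired the [+nasal] feature of its neighbour.
The other forms show the same pattern: /u/ → [ũ] before /ɳ/; /ʊ/ → [ʊ̃] before /ɲ/ — each time a vowel is nasalised next to a following nasal.
No change occurs in [rɔɾi] because the vowel at the boundary is adjacent to an oral consonant, not a nasal (/ɔ/ next to /ɾ/).
Because the conditioning nasal is to the right of the vowel that changes, the process is regressive (anticipatory).

regressive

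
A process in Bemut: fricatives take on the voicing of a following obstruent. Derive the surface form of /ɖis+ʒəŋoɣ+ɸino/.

The rule targets /s/ (voiceless alveolar fricative), which sits before the trigger /ʒ/ (voiced).
The voiced alveolar fricative is [z], so /s/ → [z].
The same rule applies at the second boundary: /ɣ/ → [x] next to /ɸ/.

[ɖizʒəŋoxɸino]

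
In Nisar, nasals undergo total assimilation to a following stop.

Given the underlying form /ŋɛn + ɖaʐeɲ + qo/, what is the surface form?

[ŋɛɖɖaʐeqqo]

/n/ is the segment targeted by the rule; it sits immediately before /ɖ/, so it assimilates completely and surfaces as [ɖ].
The same rule applies at the second boundary: /ɲ/ → [q] next to /q/.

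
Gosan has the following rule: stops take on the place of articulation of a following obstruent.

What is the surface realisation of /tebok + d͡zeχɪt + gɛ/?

[tebotd͡zeχɪkgɛ]

The rule targets /k/ (voiceless velar stop), which sits before the trigger /d͡z/ (alveolar).
A voiceless alveolar stop is [t], so the surface segment is [t].
At the second juncture, /t/ likewise becomes [k] adjacent to /g/.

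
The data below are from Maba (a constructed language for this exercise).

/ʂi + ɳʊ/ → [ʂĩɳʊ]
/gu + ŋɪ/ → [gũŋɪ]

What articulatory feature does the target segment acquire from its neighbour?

The vowel /i/ surfaces as nasalised [ĩ] next to the following nasal /ɳ/ — it has acquired the [+nasal] feature of its neighbour.
Likewise in the remaining data: /u/ → [ũ] before /ŋ/ — each time a vowel is nasalised next to a following nasal.

nasality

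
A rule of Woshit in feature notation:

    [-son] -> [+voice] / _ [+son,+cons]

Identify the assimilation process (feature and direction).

The target ([-son], obstruents) acquires [+voice] next to a sonorant consonant ([+son,+cons]) — it takes on the voicing of its neighbour, so the feature that spreads is voicing.
Since the environment is written after the underscore, the trigger follows the target; the direction is regressive.

regressive voicing assimilation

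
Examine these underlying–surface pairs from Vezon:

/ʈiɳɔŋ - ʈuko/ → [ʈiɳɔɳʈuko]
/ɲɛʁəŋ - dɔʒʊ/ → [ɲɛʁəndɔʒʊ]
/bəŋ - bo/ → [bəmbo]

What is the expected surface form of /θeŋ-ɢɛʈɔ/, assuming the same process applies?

[θeɴɢɛʈɔ]

The data show regressive place assimilation: /ŋ/ → [ɳ] before /ʈ/; /ŋ/ → [n] before /d/; /ŋ/ → [m] before /b/. In each pair only place changes, matching the following consonant, while manner and voice stay constant.
/ŋ/ is a voiced velar nasal. The following trigger /ɢ/ is uvular, so /ŋ/ must become uvular as well.
A voiced uvular nasal is [ɴ], so the surface segment is [ɴ].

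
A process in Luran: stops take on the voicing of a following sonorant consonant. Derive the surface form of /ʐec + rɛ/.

The rule targets /c/ (voiceless palatal stop), which sits before the trigger /r/ (voiced).
Changing only its voicing to voiced gives [ɟ] — the voiced palatal stop.

[ʐeɟrɛ]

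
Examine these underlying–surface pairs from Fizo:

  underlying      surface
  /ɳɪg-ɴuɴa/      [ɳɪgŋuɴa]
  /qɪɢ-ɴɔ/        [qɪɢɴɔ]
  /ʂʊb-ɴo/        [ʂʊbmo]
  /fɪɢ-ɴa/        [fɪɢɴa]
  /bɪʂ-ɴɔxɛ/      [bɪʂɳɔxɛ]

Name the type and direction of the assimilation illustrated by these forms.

progressive place assimilation

Underlying /ɴ/ is realised as [ŋ] next to /g/; /g/ itself does not change.
/ɴ/ is uvular while /g/ is velar; the output [ŋ] is velar, matching the trigger — so the feature that spreads is place.
Manner and voice are unchanged, so the assimilation is partial, not total.
The same holds elsewhere in the data: /ɴ/ → [m] after /b/ (uvular → bilabial, matching bilabial); /ɴ/ → [ɳ] after /ʂ/ (uvular → retroflex, matching retroflex) — only place changes, and always toward the preceding segment.
No alternation appears in [qɪɢɴɔ], [fɪɢɴa]: there the adjacent consonants already agree in place (/ɴ/ and /ɢ/ are both uvular; /ɴ/ and /ɢ/ are both uvular), so these forms are consistent with the same rule.
The trigger is the preceding segment, so the direction is progressive (perseverative).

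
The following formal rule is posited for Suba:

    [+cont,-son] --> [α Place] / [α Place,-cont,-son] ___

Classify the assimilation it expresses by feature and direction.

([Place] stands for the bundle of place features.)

progressive place assimilation

The shared variable α links the value of the place features (abbreviated [Place]) on the target to the same value on the neighbouring segment, so place is the feature that assimilates.
The conditioning segment sits to the left of the focus bar, meaning the trigger precedes the segment that changes — progressive assimilation.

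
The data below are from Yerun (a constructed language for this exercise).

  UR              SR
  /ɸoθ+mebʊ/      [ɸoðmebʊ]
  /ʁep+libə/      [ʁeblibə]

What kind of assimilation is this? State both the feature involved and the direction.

regressive voicing assimilation

Comparing underlying and surface forms, /θ/ → [ð] is the alternation; the neighbouring /m/ is constant.
The change voiceless → voiced matches the voicing of the following /m/, identifying this as voicing assimilation.
Place and manner are unchanged, so the assimilation is partial, not total.
Checking the remaining alternation: /p/ → [b] before /l/ (voiceless → voiced, matching voiced) — only voicing changes, and always toward the following segment.
The trigger is the following segment, so the direction is regressive (anticipatory).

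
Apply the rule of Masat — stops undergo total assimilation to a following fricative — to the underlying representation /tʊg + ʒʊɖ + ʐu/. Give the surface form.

[tʊʒʒʊʐʐu]

/g/ is the segment targeted by the rule; it sits immediately before /ʒ/, so it assimilates completely and surfaces as [ʒ].
At the second juncture, /ɖ/ likewise becomes [ʐ] adjacent to /ʐ/.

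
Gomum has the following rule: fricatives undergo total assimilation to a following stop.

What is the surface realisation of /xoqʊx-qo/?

[xoqʊqqo]

/x/ is the segment targeted by the rule; it sits immediately before /q/, so it assimilates completely and surfaces as [q].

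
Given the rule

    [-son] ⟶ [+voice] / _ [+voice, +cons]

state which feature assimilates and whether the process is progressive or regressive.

The target ([-son], obstruents) acquires [+voice] next to a voiced consonant ([+voice, +cons]) — it takes on the voicing of its neighbour, so the feature that spreads is voicing.
The conditioning segment sits to the right of the focus bar, meaning the trigger follows the segment that changes — regressive assimilation.

regressive voicing assimilation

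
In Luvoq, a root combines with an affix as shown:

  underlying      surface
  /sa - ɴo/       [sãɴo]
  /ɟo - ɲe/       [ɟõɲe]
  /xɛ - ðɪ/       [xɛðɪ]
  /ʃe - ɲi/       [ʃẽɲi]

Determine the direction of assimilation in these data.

regressive

The vowel /a/ surfaces as nasalised [ã] next to the following nasal /ɴ/ — it has acquired the [+nasal] feature of its neighbour.
Likewise in the remaining data: /o/ → [õ] before /ɲ/; /e/ → [ẽ] before /ɲ/ — each time a vowel is nasalised next to a following nasal.
No change occurs in [xɛðɪ] because the vowel at the boundary is adjacent to an oral consonant, not a nasal (/ɛ/ next to /ð/).
Because the conditioning nasal is to the right of the vowel that changes, the process is regressive (anticipatory).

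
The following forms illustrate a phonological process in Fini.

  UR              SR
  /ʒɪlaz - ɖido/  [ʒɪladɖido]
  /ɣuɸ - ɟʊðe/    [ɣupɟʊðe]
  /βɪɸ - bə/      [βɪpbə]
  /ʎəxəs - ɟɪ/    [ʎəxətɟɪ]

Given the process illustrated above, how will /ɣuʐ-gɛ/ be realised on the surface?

The data show regressive manner assimilation: /z/ → [d] before /ɖ/; /ɸ/ → [p] before /ɟ/; /ɸ/ → [p] before /b/; /s/ → [t] before /ɟ/. In each pair only manner changes, matching the following consonant, while place and voice stay constant.
/ʐ/ is a voiced retroflex fricative. The following trigger /g/ is a stop, so /ʐ/ must become a stop as well.
Changing only its manner to stop gives [ɖ] — the voiced retroflex stop.

[ɣuɖgɛ]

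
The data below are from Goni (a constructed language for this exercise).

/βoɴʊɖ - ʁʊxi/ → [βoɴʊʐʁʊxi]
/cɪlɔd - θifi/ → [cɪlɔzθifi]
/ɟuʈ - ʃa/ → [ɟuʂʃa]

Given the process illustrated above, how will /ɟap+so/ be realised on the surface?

[ɟaɸso]

The data show regressive manner assimilation: /ɖ/ → [ʐ] before /ʁ/; /d/ → [z] before /θ/; /ʈ/ → [ʂ] before /ʃ/. In each pair only manner changes, matching the following consonant, while place and voice stay constant.
The rule targets /p/ (voiceless bilabial stop), which sits before the trigger /s/ (fricative).
Changing only its manner to fricative gives [ɸ] — the voiceless bilabial fricative.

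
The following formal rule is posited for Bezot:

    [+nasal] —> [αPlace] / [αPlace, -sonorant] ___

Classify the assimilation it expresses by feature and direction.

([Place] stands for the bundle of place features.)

progressive place assimilation

The rule copies the place features (abbreviated [Place]) from the environment onto the target, so the assimilating feature is place.
Since the environment is written before the underscore, the trigger precedes the target; the direction is progressive.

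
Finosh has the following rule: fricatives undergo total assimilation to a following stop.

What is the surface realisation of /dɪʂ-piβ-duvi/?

/ʂ/ is the segment targeted by the rule; it sits immediately before /p/, so it assimilates completely and surfaces as [p].
At the second juncture, /β/ likewise becomes [d] adjacent to /d/.

[dɪppidduvi]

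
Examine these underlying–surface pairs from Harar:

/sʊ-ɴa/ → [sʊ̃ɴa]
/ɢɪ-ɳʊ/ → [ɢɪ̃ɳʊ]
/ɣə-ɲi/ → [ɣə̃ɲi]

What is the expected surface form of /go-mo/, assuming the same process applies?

The data show regressive nasality assimilation (vowel nasalisation): /ʊ/ → [ʊ̃] before /ɴ/; /ɪ/ → [ɪ̃] before /ɳ/; /ə/ → [ə̃] before /ɲ/ — a vowel is nasalised by an immediately following nasal consonant.
The vowel /o/ is adjacent to the following nasal /m/, so it acquires [+nasal] and surfaces as [õ].

[gõmo]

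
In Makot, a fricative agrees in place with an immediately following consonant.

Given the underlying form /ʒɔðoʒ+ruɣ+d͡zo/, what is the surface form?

/ʒ/ is a voiced postalveolar fricative. The following trigger /r/ is alveolar, so /ʒ/ must become alveolar as well.
The voiced alveolar fricative is [z], so /ʒ/ → [z].
The same rule applies at the second boundary: /ɣ/ → [z] next to /d͡z/.

[ʒɔðozruzd͡zo]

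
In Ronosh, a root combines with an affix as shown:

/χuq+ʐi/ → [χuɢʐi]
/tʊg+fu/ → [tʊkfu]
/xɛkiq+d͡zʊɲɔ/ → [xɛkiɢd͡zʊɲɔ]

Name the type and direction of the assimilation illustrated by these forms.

regressive voicing assimilation

Underlying /q/ is realised as [ɢ] next to /ʐ/; /ʐ/ itself does not change.
The change voiceless → voiced matches the voicing of the following /ʐ/, identifying this as voicing assimilation.
Place and manner are unchanged, so the assimilation is partial, not total.
The same holds elsewhere in the data: /g/ → [k] before /f/ (voiced → voiceless, matching voiceless); /q/ → [ɢ] before /d͡z/ (voiceless → voiced, matching voiced) — only voicing changes, and always toward the following segment.
Since the segment that changes precedes the conditioning segment, the assimilation is regressive.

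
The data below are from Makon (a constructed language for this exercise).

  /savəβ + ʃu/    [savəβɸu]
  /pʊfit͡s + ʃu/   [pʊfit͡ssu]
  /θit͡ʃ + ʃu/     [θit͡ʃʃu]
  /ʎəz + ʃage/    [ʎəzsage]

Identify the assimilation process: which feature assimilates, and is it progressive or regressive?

progressive place assimilation

Comparing underlying and surface forms, /ʃ/ → [ɸ] is the alternation; the neighbouring /β/ is constant.
The change postalveolar → bilabial matches the place of the preceding /β/, identifying this as place assimilation.
Manner and voice are unchanged, so the assimilation is partial, not total.
The other alternating forms pattern the same way: /ʃ/ → [s] after /t͡s/ (postalveolar → alveolar, matching alveolar); /ʃ/ → [s] after /z/ (postalveolar → alveolar, matching alveolar) — only place changes, and always toward the preceding segment.
Nothing changes in [θit͡ʃʃu]: there the adjacent consonants already agree in place (/ʃ/ and /t͡ʃ/ are both postalveolar), so this form is consistent with the same rule.
The trigger is the preceding segment, so the direction is progressive (perseverative).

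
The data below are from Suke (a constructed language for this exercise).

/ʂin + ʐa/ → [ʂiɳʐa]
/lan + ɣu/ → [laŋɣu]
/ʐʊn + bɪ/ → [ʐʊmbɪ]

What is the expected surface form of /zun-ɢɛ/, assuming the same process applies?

The data show regressive place assimilation: /n/ → [ɳ] before /ʐ/; /n/ → [ŋ] before /ɣ/; /n/ → [m] before /b/. In each pair only place changes, matching the following consonant, while manner and voice stay constant.
/n/ is a voiced alveolar nasal. The following trigger /ɢ/ is uvular, so /n/ must become uvular as well.
Changing only its place to uvular gives [ɴ] — the voiced uvular nasal.

[zuɴɢɛ]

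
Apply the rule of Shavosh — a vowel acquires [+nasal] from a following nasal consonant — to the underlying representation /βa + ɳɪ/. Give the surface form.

The vowel /a/ is adjacent to the following nasal /ɳ/, so it acquires [+nasal] and surfaces as [ã].

[βãɳɪ]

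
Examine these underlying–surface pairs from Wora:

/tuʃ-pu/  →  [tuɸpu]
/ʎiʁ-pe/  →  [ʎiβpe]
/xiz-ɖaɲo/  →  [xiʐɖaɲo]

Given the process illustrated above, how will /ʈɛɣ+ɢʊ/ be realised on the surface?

[ʈɛʁɢʊ]

The data show regressive place assimilation: /ʃ/ → [ɸ] before /p/; /ʁ/ → [β] before /p/; /z/ → [ʐ] before /ɖ/. In each pair only place changes, matching the following consonant, while manner and voice stay constant.
/ɣ/ is a voiced velar fricative. The following trigger /ɢ/ is uvular, so /ɣ/ must become uvular as well.
The voiced uvular fricative is [ʁ], so /ɣ/ → [ʁ].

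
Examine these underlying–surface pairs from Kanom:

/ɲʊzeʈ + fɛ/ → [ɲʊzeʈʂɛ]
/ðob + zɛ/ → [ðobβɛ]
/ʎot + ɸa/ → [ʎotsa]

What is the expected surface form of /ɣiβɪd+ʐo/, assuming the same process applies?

The data show progressive place assimilation: /f/ → [ʂ] after /ʈ/; /z/ → [β] after /b/; /ɸ/ → [s] after /t/. In each pair only place changes, matching the preceding consonant, while manner and voice stay constant.
The rule targets /ʐ/ (voiced retroflex fricative), which sits after the trigger /d/ (alveolar).
A voiced alveolar fricative is [z], so the surface segment is [z].

[ɣiβɪdzo]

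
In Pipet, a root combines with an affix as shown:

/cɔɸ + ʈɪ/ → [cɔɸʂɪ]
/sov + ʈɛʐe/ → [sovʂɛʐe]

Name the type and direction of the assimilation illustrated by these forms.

The segment that alternates is /ʈ/, which surfaces as [ʂ] when adjacent to /ɸ/.
/ʈ/ is a stop while /ɸ/ is a fricative; the output [ʂ] is a fricative, matching the trigger — so the feature that spreads is manner.
Place and voice are unchanged, so the assimilation is partial, not total.
The other alternating form patterns the same way: /ʈ/ → [ʂ] after /v/ (stop → fricative, matching a fricative) — only manner changes, and always toward the preceding segment.
Since the segment that changes follows the conditioning segment, the assimilation is progressive.

progressive manner assimilation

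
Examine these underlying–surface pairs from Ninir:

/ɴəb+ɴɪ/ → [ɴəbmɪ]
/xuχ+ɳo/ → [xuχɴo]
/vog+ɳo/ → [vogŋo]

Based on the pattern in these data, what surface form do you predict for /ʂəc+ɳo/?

[ʂəcɲo]

The data show progressive place assimilation: /ɴ/ → [m] after /b/; /ɳ/ → [ɴ] after /χ/; /ɳ/ → [ŋ] after /g/. In each pair only place changes, matching the preceding consonant, while manner and voice stay constant.
/ɳ/ is a voiced retroflex nasal. The preceding trigger /c/ is palatal, so /ɳ/ must become palatal as well.
Changing only its place to palatal gives [ɲ] — the voiced palatal nasal.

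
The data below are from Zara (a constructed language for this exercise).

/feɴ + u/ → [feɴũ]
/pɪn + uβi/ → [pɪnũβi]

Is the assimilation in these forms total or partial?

partial assimilation

The vowel /u/ surfaces as nasalised [ũ] next to the preceding nasal /ɴ/ — it has acquired the [+nasal] feature of its neighbour.
Likewise in the remaining data: /u/ → [ũ] after /n/ — each time a vowel is nasalised next to a preceding nasal.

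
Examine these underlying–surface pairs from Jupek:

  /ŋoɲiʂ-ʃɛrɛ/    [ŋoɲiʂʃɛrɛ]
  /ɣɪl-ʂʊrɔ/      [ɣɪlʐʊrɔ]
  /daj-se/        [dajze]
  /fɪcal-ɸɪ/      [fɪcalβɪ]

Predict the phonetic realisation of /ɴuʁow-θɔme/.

The data show progressive voicing assimilation: /ʂ/ → [ʐ] after /l/; /s/ → [z] after /j/; /ɸ/ → [β] after /l/. In each pair only voicing changes, matching the preceding consonant, while place and manner stay constant.
Nothing changes in [ŋoɲiʂʃɛrɛ]: there the adjacent consonants already agree in voicing (/ʃ/ and /ʂ/ are both voiceless), so this form is consistent with the same rule.
The rule targets /θ/ (voiceless dental fricative), which sits after the trigger /w/ (voiced).
A voiced dental fricative is [ð], so the surface segment is [ð].

[ɴuʁowðɔme]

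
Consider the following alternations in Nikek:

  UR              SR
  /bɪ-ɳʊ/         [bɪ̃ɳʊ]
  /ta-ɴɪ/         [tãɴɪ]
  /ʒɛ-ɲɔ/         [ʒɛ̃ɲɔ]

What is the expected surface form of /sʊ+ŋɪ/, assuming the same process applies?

[sʊ̃ŋɪ]

The data show regressive nasality assimilation (vowel nasalisation): /ɪ/ → [ɪ̃] before /ɳ/; /a/ → [ã] before /ɴ/; /ɛ/ → [ɛ̃] before /ɲ/ — a vowel is nasalised by an immediately following nasal consonant.
/ʊ/ sits next to the nasal /ŋ/ and is therefore nasalised to [ʊ̃].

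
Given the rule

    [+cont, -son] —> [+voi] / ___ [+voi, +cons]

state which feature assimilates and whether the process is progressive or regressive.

The target ([+cont, -son], fricatives) acquires [+voi] next to a voiced consonant ([+voi, +cons]) — it takes on the voicing of its neighbour, so the feature that spreads is voicing.
Since the environment is written after the underscore, the trigger follows the target; the direction is regressive.

regressive voicing assimilation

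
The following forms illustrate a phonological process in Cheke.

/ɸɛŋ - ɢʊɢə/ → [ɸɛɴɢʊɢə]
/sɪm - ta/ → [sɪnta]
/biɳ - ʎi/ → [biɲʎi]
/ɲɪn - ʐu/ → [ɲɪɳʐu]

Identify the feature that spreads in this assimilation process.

place

Comparing underlying and surface forms, /ŋ/ → [ɴ] is the alternation; the neighbouring /ɢ/ is constant.
/ŋ/ is velar while /ɢ/ is uvular; the output [ɴ] is uvular, matching the trigger — so the feature that spreads is place.
The other alternating forms pattern the same way: /m/ → [n] before /t/ (bilabial → alveolar, matching alveolar); /ɳ/ → [ɲ] before /ʎ/ (retroflex → palatal, matching palatal); /n/ → [ɳ] before /ʐ/ (alveolar → retroflex, matching retroflex) — only place changes, and always toward the following segment.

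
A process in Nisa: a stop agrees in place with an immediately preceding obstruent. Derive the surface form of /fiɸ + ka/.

[fiɸpa]

The rule targets /k/ (voiceless velar stop), which sits after the trigger /ɸ/ (bilabial).
Changing only its place to bilabial gives [p] — the voiceless bilabial stop.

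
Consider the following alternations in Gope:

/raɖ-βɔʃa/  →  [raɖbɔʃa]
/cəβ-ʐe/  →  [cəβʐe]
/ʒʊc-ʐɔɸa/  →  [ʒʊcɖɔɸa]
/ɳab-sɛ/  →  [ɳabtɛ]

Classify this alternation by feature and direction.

progressive manner assimilation

Comparing underlying and surface forms, /β/ → [b] is the alternation; the neighbouring /ɖ/ is constant.
The change fricative → stop matches the manner of the preceding /ɖ/, identifying this as manner assimilation.
Place and voice are unchanged, so the assimilation is partial, not total.
The other alternating forms pattern the same way: /ʐ/ → [ɖ] after /c/ (fricative → stop, matching a stop); /s/ → [t] after /b/ (fricative → stop, matching a stop) — only manner changes, and always toward the preceding segment.
Nothing changes in [cəβʐe]: there the adjacent consonants already agree in manner (/ʐ/ and /β/ are both fricatives), so this form is consistent with the same rule.
The trigger is the preceding segment, so the direction is progressive (perseverative).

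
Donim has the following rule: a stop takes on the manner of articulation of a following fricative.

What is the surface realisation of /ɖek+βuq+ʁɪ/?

The rule targets /k/ (voiceless velar stop), which sits before the trigger /β/ (fricative).
The voiceless velar fricative is [x], so /k/ → [x].
The same rule applies at the second boundary: /q/ → [χ] next to /ʁ/.

[ɖexβuχʁɪ]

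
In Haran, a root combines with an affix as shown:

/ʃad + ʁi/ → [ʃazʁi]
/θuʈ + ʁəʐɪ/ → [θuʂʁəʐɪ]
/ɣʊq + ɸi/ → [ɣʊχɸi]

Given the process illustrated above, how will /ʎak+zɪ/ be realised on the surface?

[ʎaxzɪ]

The data show regressive manner assimilation: /d/ → [z] before /ʁ/; /ʈ/ → [ʂ] before /ʁ/; /q/ → [χ] before /ɸ/. In each pair only manner changes, matching the following consonant, while place and voice stay constant.
The rule targets /k/ (voiceless velar stop), which sits before the trigger /z/ (fricative).
The voiceless velar fricative is [x], so /k/ → [x].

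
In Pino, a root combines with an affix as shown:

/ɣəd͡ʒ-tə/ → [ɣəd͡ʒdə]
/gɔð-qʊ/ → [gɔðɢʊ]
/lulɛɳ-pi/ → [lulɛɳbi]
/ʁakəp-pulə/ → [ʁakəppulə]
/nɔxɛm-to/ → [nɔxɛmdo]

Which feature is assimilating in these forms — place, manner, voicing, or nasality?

Comparing underlying and surface forms, /t/ → [d] is the alternation; the neighbouring /d͡ʒ/ is constant.
The change voiceless → voiced matches the voicing of the preceding /d͡ʒ/, identifying this as voicing assimilation.
Checking the remaining alternations: /q/ → [ɢ] after /ð/ (voiceless → voiced, matching voiced); /p/ → [b] after /ɳ/ (voiceless → voiced, matching voiced); /t/ → [d] after /m/ (voiceless → voiced, matching voiced) — only voicing changes, and always toward the preceding segment.
No alternation appears in [ʁakəppulə]: there the adjacent consonants already agree in voicing (/p/ and /p/ are both voiceless), so this form is consistent with the same rule.

voicing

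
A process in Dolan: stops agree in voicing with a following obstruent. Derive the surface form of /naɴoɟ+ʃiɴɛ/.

/ɟ/ is a voiced palatal stop. The following trigger /ʃ/ is voiceless, so /ɟ/ must become voiceless as well.
A voiceless palatal stop is [c], so the surface segment is [c].

[naɴocʃiɴɛ]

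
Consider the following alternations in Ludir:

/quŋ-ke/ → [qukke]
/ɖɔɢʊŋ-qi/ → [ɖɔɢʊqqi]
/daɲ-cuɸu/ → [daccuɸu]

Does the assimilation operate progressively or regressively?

regressive

The segment that alternates is /ŋ/, which surfaces as [k] when adjacent to /k/.
The output [k] is identical to the trigger /k/ — every feature (place, manner, voicing) has been copied — so this is total assimilation.
The remaining alternations confirm this: /ŋ/ → [q] before /q/; /ɲ/ → [c] before /c/ — in each case the output is a copy of the following consonant.
Since the segment that changes precedes the conditioning segment, the assimilation is regressive.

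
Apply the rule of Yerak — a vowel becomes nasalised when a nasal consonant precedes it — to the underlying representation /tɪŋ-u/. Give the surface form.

[tɪŋũ]

The vowel /u/ is adjacent to the preceding nasal /ŋ/, so it acquires [+nasal] and surfaces as [ũ].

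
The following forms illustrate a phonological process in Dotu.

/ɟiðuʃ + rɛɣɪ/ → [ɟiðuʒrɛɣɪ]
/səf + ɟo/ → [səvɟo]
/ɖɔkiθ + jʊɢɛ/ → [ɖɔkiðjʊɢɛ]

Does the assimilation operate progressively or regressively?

regressive

The segment that alternates is /ʃ/, which surfaces as [ʒ] when adjacent to /r/.
The change voiceless → voiced matches the voicing of the following /r/, identifying this as voicing assimilation.
The same holds elsewhere in the data: /f/ → [v] before /ɟ/ (voiceless → voiced, matching voiced); /θ/ → [ð] before /j/ (voiceless → voiced, matching voiced) — only voicing changes, and always toward the following segment.
Since the segment that changes precedes the conditioning segment, the assimilation is regressive.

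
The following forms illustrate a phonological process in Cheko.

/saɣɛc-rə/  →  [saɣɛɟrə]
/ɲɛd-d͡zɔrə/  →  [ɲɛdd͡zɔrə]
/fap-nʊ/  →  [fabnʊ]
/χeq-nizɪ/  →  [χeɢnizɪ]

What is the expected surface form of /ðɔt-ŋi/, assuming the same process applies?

The data show regressive voicing assimilation: /c/ → [ɟ] before /r/; /p/ → [b] before /n/; /q/ → [ɢ] before /n/. In each pair only voicing changes, matching the following consonant, while place and manner stay constant.
No alternation appears in [ɲɛdd͡zɔrə]: there the adjacent consonants already agree in voicing (/d/ and /d͡z/ are both voiced), so this form is consistent with the same rule.
The rule targets /t/ (voiceless alveolar stop), which sits before the trigger /ŋ/ (voiced).
A voiced alveolar stop is [d], so the surface segment is [d].

[ðɔdŋi]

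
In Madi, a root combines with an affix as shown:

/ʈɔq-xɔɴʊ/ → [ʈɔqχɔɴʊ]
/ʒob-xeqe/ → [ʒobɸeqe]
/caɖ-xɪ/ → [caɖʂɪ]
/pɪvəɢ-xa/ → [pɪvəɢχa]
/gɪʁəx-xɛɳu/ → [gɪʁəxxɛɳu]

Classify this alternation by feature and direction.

Comparing underlying and surface forms, /x/ → [χ] is the alternation; the neighbouring /q/ is constant.
The change velar → uvular matches the place of the preceding /q/, identifying this as place assimilation.
Manner and voice are unchanged, so the assimilation is partial, not total.
The same holds elsewhere in the data: /x/ → [ɸ] after /b/ (velar → bilabial, matching bilabial); /x/ → [ʂ] after /ɖ/ (velar → retroflex, matching retroflex); /x/ → [χ] after /ɢ/ (velar → uvular, matching uvular) — only place changes, and always toward the preceding segment.
No alternation appears in [gɪʁəxxɛɳu]: there the adjacent consonants already agree in place (/x/ and /x/ are both velar), so this form is consistent with the same rule.
Since the segment that changes follows the conditioning segment, the assimilation is progressive.

progressive place assimilation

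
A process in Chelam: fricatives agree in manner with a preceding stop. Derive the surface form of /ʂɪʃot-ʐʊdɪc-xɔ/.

[ʂɪʃotɖʊdɪckɔ]

/ʐ/ is a voiced retroflex fricative. The preceding trigger /t/ is a stop, so /ʐ/ must become a stop as well.
The voiced retroflex stop is [ɖ], so /ʐ/ → [ɖ].
At the second juncture, /x/ likewise becomes [k] adjacent to /c/.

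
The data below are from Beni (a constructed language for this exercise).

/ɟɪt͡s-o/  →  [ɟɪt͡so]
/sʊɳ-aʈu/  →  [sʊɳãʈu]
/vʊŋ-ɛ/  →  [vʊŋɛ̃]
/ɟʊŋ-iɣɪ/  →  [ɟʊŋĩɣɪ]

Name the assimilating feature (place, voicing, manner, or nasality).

The vowel /a/ surfaces as nasalised [ã] next to the preceding nasal /ɳ/ — it has acquired the [+nasal] feature of its neighbour.
The other forms show the same pattern: /ɛ/ → [ɛ̃] after /ŋ/; /i/ → [ĩ] after /ŋ/ — each time a vowel is nasalised next to a preceding nasal.
No change occurs in [ɟɪt͡so] because the vowel at the boundary is adjacent to an oral consonant, not a nasal (/o/ next to /t͡s/).

nasality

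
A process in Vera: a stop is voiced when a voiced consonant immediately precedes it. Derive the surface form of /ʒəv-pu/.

[ʒəvbu]

The rule targets /p/ (voiceless bilabial stop), which sits after the trigger /v/ (voiced).
Changing only its voicing to voiced gives [b] — the voiced bilabial stop.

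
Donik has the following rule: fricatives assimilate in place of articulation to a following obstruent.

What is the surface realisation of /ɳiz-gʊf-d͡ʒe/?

/z/ is a voiced alveolar fricative. The following trigger /g/ is velar, so /z/ must become velar as well.
Changing only its place to velar gives [ɣ] — the voiced velar fricative.
At the second juncture, /f/ likewise becomes [ʃ] adjacent to /d͡ʒ/.

[ɳiɣgʊʃd͡ʒe]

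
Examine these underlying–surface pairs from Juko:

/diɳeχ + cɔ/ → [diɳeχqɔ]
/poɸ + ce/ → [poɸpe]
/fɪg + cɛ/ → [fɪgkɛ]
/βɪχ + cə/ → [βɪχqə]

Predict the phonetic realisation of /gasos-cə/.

The data show progressive place assimilation: /c/ → [q] after /χ/; /c/ → [p] after /ɸ/; /c/ → [k] after /g/. In each pair only place changes, matching the preceding consonant, while manner and voice stay constant.
/c/ is a voiceless palatal stop. The preceding trigger /s/ is alveolar, so /c/ must become alveolar as well.
Changing only its place to alveolar gives [t] — the voiceless alveolar stop.

[gasostə]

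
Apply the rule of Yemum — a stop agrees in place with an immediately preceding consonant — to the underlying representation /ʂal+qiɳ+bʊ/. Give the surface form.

[ʂaltiɳɖʊ]

/q/ is a voiceless uvular stop. The preceding trigger /l/ is alveolar, so /q/ must become alveolar as well.
Changing only its place to alveolar gives [t] — the voiceless alveolar stop.
The same rule applies at the second boundary: /b/ → [ɖ] next to /ɳ/.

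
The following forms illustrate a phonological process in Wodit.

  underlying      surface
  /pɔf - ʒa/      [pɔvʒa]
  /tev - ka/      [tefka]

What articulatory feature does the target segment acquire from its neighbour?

The segment that alternates is /f/, which surfaces as [v] when adjacent to /ʒ/.
/f/ is voiceless while /ʒ/ is voiced; the output [v] is voiced, matching the trigger — so the feature that spreads is voicing.
The same holds elsewhere in the data: /v/ → [f] before /k/ (voiced → voiceless, matching voiceless) — only voicing changes, and always toward the following segment.

voicing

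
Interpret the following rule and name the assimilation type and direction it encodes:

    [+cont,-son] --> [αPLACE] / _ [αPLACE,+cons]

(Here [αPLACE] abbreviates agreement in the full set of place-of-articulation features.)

The shared variable α links the value of the place features (abbreviated [PLACE]) on the target to the same value on the neighbouring segment, so place is the feature that assimilates.
The conditioning segment sits to the right of the focus bar, meaning the trigger follows the segment that changes — regressive assimilation.

regressive place assimilation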